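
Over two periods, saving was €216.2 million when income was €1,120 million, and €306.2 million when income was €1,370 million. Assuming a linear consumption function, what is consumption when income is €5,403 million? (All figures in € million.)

MPS = ΔS/ΔY = (306.2 − 216.2)/(1370 − 1120) = 90/250 = 0.36
MPC = 1 − MPS = 0.64
Autonomous saving = 216.2 − 0.36(1120) = -187, so a = 187
C = 187 + 0.64(5403) = 187 + 3457.92 = 3644.92

C = 3644.92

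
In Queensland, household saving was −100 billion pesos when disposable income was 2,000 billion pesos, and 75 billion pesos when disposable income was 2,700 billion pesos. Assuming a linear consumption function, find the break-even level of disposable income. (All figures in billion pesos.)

Y = 2400

MPS = ΔS/ΔY = (75 − (-100))/(2700 − 2000) = 175/700 = 0.25
MPC = 1 − MPS = 0.75
From S(2000) = -100: −a + 0.25(2000) = -100, so a = 500 − (-100) = 600
Break-even (S = 0): Y = a/MPS = 600/0.25 = 2400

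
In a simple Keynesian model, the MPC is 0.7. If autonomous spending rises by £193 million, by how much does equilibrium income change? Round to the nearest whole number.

The multiplier is 1/(1 − MPC) = 1/0.3.
ΔY = 193/0.3 = 643.33 ≈ 643

ΔY ≈ 643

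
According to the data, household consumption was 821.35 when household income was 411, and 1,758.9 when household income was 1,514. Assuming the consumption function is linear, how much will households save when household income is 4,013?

S = 129.95

MPC = (1758.9 − 821.35)/(1514 − 411) = 937.55/1103 = 0.85
a = 821.35 − 0.85(411) = 821.35 − 349.35 = 472
C = 472 + 0.85(4013) = 3883.05
S = 4013 − 3883.05 = 129.95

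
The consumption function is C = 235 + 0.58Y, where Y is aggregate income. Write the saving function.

S = Y − C = Y − (235 + 0.58Y) = -235 + (1 − 0.58)Y

S = -235 + 0.42Y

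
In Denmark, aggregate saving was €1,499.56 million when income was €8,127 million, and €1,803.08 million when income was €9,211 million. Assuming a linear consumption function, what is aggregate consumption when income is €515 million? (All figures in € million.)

MPS = ΔS/ΔY = (1803.08 − 1499.56)/(9211 − 8127) = 303.52/1084 = 0.28
MPC = 1 − MPS = 0.72
Autonomous saving = 1499.56 − 0.28(8127) = -776, so a = 776
C = 776 + 0.72(515) = 776 + 370.8 = 1146.8

C = 1146.8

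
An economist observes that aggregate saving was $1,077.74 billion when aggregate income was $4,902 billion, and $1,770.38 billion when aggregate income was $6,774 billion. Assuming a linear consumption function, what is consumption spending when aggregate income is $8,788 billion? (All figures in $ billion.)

C = 6272.44

MPS = ΔS/ΔY = (1770.38 − 1077.74)/(6774 − 4902) = 692.64/1872 = 0.37
MPC = 1 − MPS = 0.63
Autonomous saving = 1077.74 − 0.37(4902) = -736, so a = 736
C = 736 + 0.63(8788) = 736 + 5536.44 = 6272.44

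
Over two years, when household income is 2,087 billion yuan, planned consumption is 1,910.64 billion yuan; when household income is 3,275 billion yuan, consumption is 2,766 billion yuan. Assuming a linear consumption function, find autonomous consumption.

MPC = ΔC/ΔY = (2766 − 1910.64)/(3275 − 2087) = 855.36/1188 = 0.72
a = C − MPC·Y = 1910.64 − 0.72(2087) = 1910.64 − 1502.64 = 408

a = 408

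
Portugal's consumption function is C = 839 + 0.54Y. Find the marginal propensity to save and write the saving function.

MPS = 0.46; S = -839 + 0.46Y

MPS = 1 − MPC = 1 − 0.54 = 0.46
S = Y − C = -839 + 0.46Y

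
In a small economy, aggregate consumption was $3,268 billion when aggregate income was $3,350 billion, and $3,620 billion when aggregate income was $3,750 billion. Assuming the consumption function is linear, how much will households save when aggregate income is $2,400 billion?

S = -32

MPC = (3620 − 3268)/(3750 − 3350) = 352/400 = 0.88
a = 3268 − 0.88(3350) = 3268 − 2948 = 320
C = 320 + 0.88(2400) = 2432
S = 2400 − 2432 = -32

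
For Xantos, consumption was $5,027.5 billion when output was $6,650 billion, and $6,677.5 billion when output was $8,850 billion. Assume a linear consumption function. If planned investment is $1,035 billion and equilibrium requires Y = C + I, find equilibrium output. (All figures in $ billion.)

MPC = (6677.5 − 5027.5)/(8850 − 6650) = 1650/2200 = 0.75
a = 5027.5 − 0.75(6650) = 40
Equilibrium: Y = 40 + 0.75Y + 1035
0.25Y = 1075, so Y = 1075/0.25 = 4300

Y = 4300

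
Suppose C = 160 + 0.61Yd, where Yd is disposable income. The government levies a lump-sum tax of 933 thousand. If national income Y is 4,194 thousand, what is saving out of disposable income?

S = 1111.79

Yd = Y − T = 4194 − 933 = 3261
C = 160 + 0.61(3261) = 160 + 1989.21 = 2149.21
S = Yd − C = 3261 − 2149.21 = 1111.79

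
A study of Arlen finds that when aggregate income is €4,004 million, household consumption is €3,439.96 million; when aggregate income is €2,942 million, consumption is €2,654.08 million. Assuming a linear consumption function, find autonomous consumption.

MPC = ΔC/ΔY = (3439.96 − 2654.08)/(4004 − 2942) = 785.88/1062 = 0.74
a = C − MPC·Y = 2654.08 − 0.74(2942) = 2654.08 − 2177.08 = 477

a = 477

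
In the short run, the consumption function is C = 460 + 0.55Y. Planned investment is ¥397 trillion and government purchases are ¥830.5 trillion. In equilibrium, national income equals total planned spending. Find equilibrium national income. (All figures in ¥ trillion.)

Y = 3750

Y = C + I + G = 460 + 0.55Y + 397 + 830.5
Y − 0.55Y = 1687.5
0.45Y = 1687.5, so Y = 1687.5/0.45 = 3750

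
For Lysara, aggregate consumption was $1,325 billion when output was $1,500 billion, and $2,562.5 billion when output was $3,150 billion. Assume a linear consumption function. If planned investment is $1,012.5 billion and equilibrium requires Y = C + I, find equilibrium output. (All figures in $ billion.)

Y = 4850

MPC = (2562.5 − 1325)/(3150 − 1500) = 1237.5/1650 = 0.75
a = 1325 − 0.75(1500) = 200
Equilibrium: Y = 200 + 0.75Y + 1012.5
0.25Y = 1212.5, so Y = 1212.5/0.25 = 4850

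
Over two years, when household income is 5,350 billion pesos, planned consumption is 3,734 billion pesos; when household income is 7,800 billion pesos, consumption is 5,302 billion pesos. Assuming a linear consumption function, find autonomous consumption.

MPC = ΔC/ΔY = (5302 − 3734)/(7800 − 5350) = 1568/2450 = 0.64
a = C − MPC·Y = 3734 − 0.64(5350) = 3734 − 3424 = 310

a = 310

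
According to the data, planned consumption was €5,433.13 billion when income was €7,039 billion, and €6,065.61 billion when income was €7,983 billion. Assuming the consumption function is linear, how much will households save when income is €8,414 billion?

S = 2059.62

MPC = (6065.61 − 5433.13)/(7983 − 7039) = 632.48/944 = 0.67
a = 5433.13 − 0.67(7039) = 5433.13 − 4716.13 = 717
C = 717 + 0.67(8414) = 6354.38
S = 8414 − 6354.38 = 2059.62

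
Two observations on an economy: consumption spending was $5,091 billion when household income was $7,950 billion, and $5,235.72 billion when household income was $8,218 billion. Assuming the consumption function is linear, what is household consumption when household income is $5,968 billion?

MPC = (5235.72 − 5091)/(8218 − 7950) = 144.72/268 = 0.54
a = 5091 − 0.54(7950) = 5091 − 4293 = 798
C = 798 + 0.54(5968) = 798 + 3222.72 = 4020.72

C = 4020.72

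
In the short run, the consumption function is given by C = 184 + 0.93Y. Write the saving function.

S = -184 + 0.07Y

S = Y − C = Y − (184 + 0.93Y) = -184 + (1 − 0.93)Y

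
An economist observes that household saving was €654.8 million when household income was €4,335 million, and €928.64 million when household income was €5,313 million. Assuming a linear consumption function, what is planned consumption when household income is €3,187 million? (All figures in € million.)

C = 2853.64

MPS = ΔS/ΔY = (928.64 − 654.8)/(5313 − 4335) = 273.84/978 = 0.28
MPC = 1 − MPS = 0.72
Autonomous saving = 654.8 − 0.28(4335) = -559, so a = 559
C = 559 + 0.72(3187) = 559 + 2294.64 = 2853.64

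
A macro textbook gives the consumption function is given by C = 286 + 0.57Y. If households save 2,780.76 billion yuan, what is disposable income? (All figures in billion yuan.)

S = Y − C = -286 + 0.43Y
-286 + 0.43Y = 2780.76, so 0.43Y = 3066.76 and Y = 7132

Y = 7132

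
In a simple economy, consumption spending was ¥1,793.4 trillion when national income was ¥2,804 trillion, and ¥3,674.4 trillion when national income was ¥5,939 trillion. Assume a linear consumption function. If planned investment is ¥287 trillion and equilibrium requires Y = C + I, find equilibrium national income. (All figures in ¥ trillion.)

MPC = (3674.4 − 1793.4)/(5939 − 2804) = 1881/3135 = 0.6
a = 1793.4 − 0.6(2804) = 111
Equilibrium: Y = 111 + 0.6Y + 287
0.4Y = 398, so Y = 398/0.4 = 995

Y = 995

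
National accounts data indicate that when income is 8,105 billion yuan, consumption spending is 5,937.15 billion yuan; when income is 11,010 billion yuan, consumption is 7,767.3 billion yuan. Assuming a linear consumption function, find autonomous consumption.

MPC = ΔC/ΔY = (7767.3 − 5937.15)/(11010 − 8105) = 1830.15/2905 = 0.63
a = C − MPC·Y = 5937.15 − 0.63(8105) = 5937.15 − 5106.15 = 831

a = 831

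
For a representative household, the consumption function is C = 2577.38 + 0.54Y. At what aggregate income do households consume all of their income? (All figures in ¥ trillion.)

Y = 5603

At break-even, C = Y: 2577.38 + 0.54Y = Y
0.46Y = 2577.38, so Y = 2577.38/0.46 = 5603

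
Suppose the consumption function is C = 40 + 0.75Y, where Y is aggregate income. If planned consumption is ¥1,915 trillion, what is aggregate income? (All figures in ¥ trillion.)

Y = 2500

40 + 0.75Y = 1915
0.75Y = 1875, so Y = 1875/0.75 = 2500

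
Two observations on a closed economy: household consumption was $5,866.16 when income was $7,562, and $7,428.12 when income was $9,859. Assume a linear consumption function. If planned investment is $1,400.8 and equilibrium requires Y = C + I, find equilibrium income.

Y = 6640

MPC = (7428.12 − 5866.16)/(9859 − 7562) = 1561.96/2297 = 0.68
a = 5866.16 − 0.68(7562) = 724
Equilibrium: Y = 724 + 0.68Y + 1400.8
0.32Y = 2124.8, so Y = 2124.8/0.32 = 6640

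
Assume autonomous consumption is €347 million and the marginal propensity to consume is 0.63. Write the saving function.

S = Y − C = Y − (347 + 0.63Y) = -347 + (1 − 0.63)Y

S = -347 + 0.37Y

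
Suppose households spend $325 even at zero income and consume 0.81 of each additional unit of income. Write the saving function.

S = -325 + 0.19Y

S = Y − C = Y − (325 + 0.81Y) = -325 + (1 − 0.81)Y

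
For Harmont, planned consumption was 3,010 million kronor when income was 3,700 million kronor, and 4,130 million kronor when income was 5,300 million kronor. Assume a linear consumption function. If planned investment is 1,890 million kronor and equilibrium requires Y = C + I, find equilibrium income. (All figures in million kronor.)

Y = 7700

MPC = (4130 − 3010)/(5300 − 3700) = 1120/1600 = 0.7
a = 3010 − 0.7(3700) = 420
Equilibrium: Y = 420 + 0.7Y + 1890
0.3Y = 2310, so Y = 2310/0.3 = 7700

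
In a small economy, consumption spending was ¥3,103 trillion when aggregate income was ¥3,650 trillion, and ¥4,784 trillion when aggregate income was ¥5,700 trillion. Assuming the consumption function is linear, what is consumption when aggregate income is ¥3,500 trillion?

MPC = (4784 − 3103)/(5700 − 3650) = 1681/2050 = 0.82
a = 3103 − 0.82(3650) = 3103 − 2993 = 110
C = 110 + 0.82(3500) = 110 + 2870 = 2980

C = 2980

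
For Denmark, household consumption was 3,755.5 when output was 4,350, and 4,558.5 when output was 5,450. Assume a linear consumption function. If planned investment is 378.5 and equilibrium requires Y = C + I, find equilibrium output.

MPC = (4558.5 − 3755.5)/(5450 − 4350) = 803/1100 = 0.73
a = 3755.5 − 0.73(4350) = 580
Equilibrium: Y = 580 + 0.73Y + 378.5
0.27Y = 958.5, so Y = 958.5/0.27 = 3550

Y = 3550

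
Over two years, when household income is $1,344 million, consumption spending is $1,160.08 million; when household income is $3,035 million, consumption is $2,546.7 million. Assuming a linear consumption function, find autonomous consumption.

a = 58

MPC = ΔC/ΔY = (2546.7 − 1160.08)/(3035 − 1344) = 1386.62/1691 = 0.82
a = C − MPC·Y = 1160.08 − 0.82(1344) = 1160.08 − 1102.08 = 58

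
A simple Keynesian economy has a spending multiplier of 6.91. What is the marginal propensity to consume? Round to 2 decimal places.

k = 1/(1 − MPC), so 1 − MPC = 1/k = 1/6.91 = 0.1447
MPC = 1 − 0.1447 = 0.86

MPC = 0.86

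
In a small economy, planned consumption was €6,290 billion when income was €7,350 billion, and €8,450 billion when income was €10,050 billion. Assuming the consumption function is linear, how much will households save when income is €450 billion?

MPC = (8450 − 6290)/(10050 − 7350) = 2160/2700 = 0.8
a = 6290 − 0.8(7350) = 6290 − 5880 = 410
C = 410 + 0.8(450) = 770
S = 450 − 770 = -320

S = -320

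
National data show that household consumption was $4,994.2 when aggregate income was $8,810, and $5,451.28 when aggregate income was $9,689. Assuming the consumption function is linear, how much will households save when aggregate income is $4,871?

S = 1925.08

MPC = (5451.28 − 4994.2)/(9689 − 8810) = 457.08/879 = 0.52
a = 4994.2 − 0.52(8810) = 4994.2 − 4581.2 = 413
C = 413 + 0.52(4871) = 2945.92
S = 4871 − 2945.92 = 1925.08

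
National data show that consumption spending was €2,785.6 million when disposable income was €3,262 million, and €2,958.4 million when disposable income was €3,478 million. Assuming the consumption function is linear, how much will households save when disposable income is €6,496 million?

MPC = (2958.4 − 2785.6)/(3478 − 3262) = 172.8/216 = 0.8
a = 2785.6 − 0.8(3262) = 2785.6 − 2609.6 = 176
C = 176 + 0.8(6496) = 5372.8
S = 6496 − 5372.8 = 1123.2

S = 1123.2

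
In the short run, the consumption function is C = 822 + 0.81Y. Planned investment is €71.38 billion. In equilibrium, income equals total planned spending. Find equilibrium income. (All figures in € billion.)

Y = C + I = 822 + 0.81Y + 71.38
Y − 0.81Y = 893.38
0.19Y = 893.38, so Y = 893.38/0.19 = 4702

Y = 4702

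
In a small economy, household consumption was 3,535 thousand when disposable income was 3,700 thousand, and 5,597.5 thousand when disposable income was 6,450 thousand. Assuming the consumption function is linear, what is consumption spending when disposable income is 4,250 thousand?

MPC = (5597.5 − 3535)/(6450 − 3700) = 2062.5/2750 = 0.75
a = 3535 − 0.75(3700) = 3535 − 2775 = 760
C = 760 + 0.75(4250) = 760 + 3187.5 = 3947.5

C = 3947.5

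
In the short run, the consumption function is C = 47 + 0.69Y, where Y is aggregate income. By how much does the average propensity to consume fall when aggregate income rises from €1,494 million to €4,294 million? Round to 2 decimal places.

ΔAPC = 0.02

At Y = 1494: C = 47 + 0.69(1494) = 1077.86, APC = 1077.86/1494 = 0.721
At Y = 4294: C = 3009.86, APC = 3009.86/4294 = 0.701
Fall in APC = 0.721 − 0.701 = 0.02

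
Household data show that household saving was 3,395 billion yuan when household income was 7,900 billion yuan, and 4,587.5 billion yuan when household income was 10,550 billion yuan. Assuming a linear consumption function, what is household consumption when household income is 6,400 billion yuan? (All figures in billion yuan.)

C = 3680

MPS = ΔS/ΔY = (4587.5 − 3395)/(10550 − 7900) = 1192.5/2650 = 0.45
MPC = 1 − MPS = 0.55
Autonomous saving = 3395 − 0.45(7900) = -160, so a = 160
C = 160 + 0.55(6400) = 160 + 3520 = 3680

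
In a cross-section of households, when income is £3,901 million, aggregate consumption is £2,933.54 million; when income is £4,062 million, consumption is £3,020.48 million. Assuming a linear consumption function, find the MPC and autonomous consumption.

MPC = 0.54; a = 827

MPC = ΔC/ΔY = (3020.48 − 2933.54)/(4062 − 3901) = 86.94/161 = 0.54
a = C − MPC·Y = 2933.54 − 0.54(3901) = 2933.54 − 2106.54 = 827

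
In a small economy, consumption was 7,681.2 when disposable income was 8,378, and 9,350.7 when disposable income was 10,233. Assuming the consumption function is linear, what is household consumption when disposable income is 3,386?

C = 3188.4

MPC = (9350.7 − 7681.2)/(10233 − 8378) = 1669.5/1855 = 0.9
a = 7681.2 − 0.9(8378) = 7681.2 − 7540.2 = 141
C = 141 + 0.9(3386) = 141 + 3047.4 = 3188.4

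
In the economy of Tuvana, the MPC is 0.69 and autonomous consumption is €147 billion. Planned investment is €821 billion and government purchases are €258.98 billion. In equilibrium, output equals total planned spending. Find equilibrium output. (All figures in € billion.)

Y = 3958

Y = C + I + G = 147 + 0.69Y + 821 + 258.98
Y − 0.69Y = 1226.98
0.31Y = 1226.98, so Y = 1226.98/0.31 = 3958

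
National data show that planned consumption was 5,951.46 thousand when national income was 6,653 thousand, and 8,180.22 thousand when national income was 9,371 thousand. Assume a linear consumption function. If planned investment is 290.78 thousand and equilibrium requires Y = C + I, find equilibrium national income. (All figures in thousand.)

MPC = (8180.22 − 5951.46)/(9371 − 6653) = 2228.76/2718 = 0.82
a = 5951.46 − 0.82(6653) = 496
Equilibrium: Y = 496 + 0.82Y + 290.78
0.18Y = 786.78, so Y = 786.78/0.18 = 4371

Y = 4371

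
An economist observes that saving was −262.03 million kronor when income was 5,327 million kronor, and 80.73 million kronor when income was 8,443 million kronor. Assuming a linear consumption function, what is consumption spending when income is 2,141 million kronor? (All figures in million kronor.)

C = 2753.49

MPS = ΔS/ΔY = (80.73 − (-262.03))/(8443 − 5327) = 342.76/3116 = 0.11
MPC = 1 − MPS = 0.89
Autonomous saving = -262.03 − 0.11(5327) = -848, so a = 848
C = 848 + 0.89(2141) = 848 + 1905.49 = 2753.49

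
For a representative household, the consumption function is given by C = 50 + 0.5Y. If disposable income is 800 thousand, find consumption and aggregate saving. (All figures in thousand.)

C = 50 + 0.5(800) = 50 + 400 = 450
S = Y − C = 800 − 450 = 350

C = 450; S = 350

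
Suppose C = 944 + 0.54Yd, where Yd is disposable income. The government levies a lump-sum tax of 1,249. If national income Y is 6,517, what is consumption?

C = 3788.72

Yd = Y − T = 6517 − 1249 = 5268
C = 944 + 0.54(5268) = 944 + 2844.72 = 3788.72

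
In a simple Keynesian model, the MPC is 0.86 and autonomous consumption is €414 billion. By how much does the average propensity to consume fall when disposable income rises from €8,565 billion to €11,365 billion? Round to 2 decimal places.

At Y = 8565: C = 414 + 0.86(8565) = 7779.9, APC = 7779.9/8565 = 0.908
At Y = 11365: C = 10187.9, APC = 10187.9/11365 = 0.896
Fall in APC = 0.908 − 0.896 = 0.012 ≈ 0.01

ΔAPC = 0.01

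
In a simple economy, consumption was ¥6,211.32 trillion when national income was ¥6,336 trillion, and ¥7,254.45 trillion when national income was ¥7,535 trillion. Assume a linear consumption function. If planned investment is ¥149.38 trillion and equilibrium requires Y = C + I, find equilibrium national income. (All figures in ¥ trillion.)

MPC = (7254.45 − 6211.32)/(7535 − 6336) = 1043.13/1199 = 0.87
a = 6211.32 − 0.87(6336) = 699
Equilibrium: Y = 699 + 0.87Y + 149.38
0.13Y = 848.38, so Y = 848.38/0.13 = 6526

Y = 6526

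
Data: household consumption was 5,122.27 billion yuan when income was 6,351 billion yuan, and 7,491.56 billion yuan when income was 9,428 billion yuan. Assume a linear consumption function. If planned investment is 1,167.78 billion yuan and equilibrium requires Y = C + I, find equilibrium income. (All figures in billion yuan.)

Y = 6086

MPC = (7491.56 − 5122.27)/(9428 − 6351) = 2369.29/3077 = 0.77
a = 5122.27 − 0.77(6351) = 232
Equilibrium: Y = 232 + 0.77Y + 1167.78
0.23Y = 1399.78, so Y = 1399.78/0.23 = 6086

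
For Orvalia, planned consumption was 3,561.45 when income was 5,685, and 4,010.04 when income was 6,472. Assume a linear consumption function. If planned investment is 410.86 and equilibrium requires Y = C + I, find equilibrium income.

MPC = (4010.04 − 3561.45)/(6472 − 5685) = 448.59/787 = 0.57
a = 3561.45 − 0.57(5685) = 321
Equilibrium: Y = 321 + 0.57Y + 410.86
0.43Y = 731.86, so Y = 731.86/0.43 = 1702

Y = 1702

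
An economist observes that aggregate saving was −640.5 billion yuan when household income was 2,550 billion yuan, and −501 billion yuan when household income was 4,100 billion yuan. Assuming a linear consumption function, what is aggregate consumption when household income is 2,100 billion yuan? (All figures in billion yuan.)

C = 2781

MPS = ΔS/ΔY = (-501 − (-640.5))/(4100 − 2550) = 139.5/1550 = 0.09
MPC = 1 − MPS = 0.91
Autonomous saving = -640.5 − 0.09(2550) = -870, so a = 870
C = 870 + 0.91(2100) = 870 + 1911 = 2781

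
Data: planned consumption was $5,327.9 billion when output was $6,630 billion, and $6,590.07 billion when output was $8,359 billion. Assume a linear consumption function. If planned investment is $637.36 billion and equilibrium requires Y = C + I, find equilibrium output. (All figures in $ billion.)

Y = 4168

MPC = (6590.07 − 5327.9)/(8359 − 6630) = 1262.17/1729 = 0.73
a = 5327.9 − 0.73(6630) = 488
Equilibrium: Y = 488 + 0.73Y + 637.36
0.27Y = 1125.36, so Y = 1125.36/0.27 = 4168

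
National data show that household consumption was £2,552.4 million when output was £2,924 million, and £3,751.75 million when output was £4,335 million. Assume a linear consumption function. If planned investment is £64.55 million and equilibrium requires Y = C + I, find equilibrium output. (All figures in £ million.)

MPC = (3751.75 − 2552.4)/(4335 − 2924) = 1199.35/1411 = 0.85
a = 2552.4 − 0.85(2924) = 67
Equilibrium: Y = 67 + 0.85Y + 64.55
0.15Y = 131.55, so Y = 131.55/0.15 = 877

Y = 877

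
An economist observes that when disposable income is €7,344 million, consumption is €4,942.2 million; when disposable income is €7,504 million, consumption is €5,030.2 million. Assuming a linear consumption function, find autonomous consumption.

a = 903

MPC = ΔC/ΔY = (5030.2 − 4942.2)/(7504 − 7344) = 88/160 = 0.55
a = C − MPC·Y = 4942.2 − 0.55(7344) = 4942.2 − 4039.2 = 903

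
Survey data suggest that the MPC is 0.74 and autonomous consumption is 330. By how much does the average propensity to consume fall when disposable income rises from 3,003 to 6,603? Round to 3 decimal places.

At Y = 3003: C = 330 + 0.74(3003) = 2552.22, APC = 2552.22/3003 = 0.8499
At Y = 6603: C = 5216.22, APC = 5216.22/6603 = 0.7900
Fall in APC = 0.8499 − 0.7900 = 0.0599 ≈ 0.060

ΔAPC = 0.060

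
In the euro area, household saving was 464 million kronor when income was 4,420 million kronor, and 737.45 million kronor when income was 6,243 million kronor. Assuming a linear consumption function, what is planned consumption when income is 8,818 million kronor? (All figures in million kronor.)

MPS = ΔS/ΔY = (737.45 − 464)/(6243 − 4420) = 273.45/1823 = 0.15
MPC = 1 − MPS = 0.85
Autonomous saving = 464 − 0.15(4420) = -199, so a = 199
C = 199 + 0.85(8818) = 199 + 7495.3 = 7694.3

C = 7694.3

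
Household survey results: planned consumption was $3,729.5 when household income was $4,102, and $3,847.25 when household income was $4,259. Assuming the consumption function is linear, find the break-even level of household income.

Y = 2612

MPC = (3847.25 − 3729.5)/(4259 − 4102) = 117.75/157 = 0.75
a = 3729.5 − 0.75(4102) = 3729.5 − 3076.5 = 653
Break-even: Y = a/(1−MPC) = 653/0.25 = 2612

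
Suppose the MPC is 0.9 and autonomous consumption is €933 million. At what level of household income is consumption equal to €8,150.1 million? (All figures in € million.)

Y = 8019

933 + 0.9Y = 8150.1
0.9Y = 7217.1, so Y = 7217.1/0.9 = 8019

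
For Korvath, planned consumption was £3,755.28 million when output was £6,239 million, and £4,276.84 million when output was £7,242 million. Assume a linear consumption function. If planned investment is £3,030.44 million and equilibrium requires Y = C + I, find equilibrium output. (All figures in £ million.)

MPC = (4276.84 − 3755.28)/(7242 − 6239) = 521.56/1003 = 0.52
a = 3755.28 − 0.52(6239) = 511
Equilibrium: Y = 511 + 0.52Y + 3030.44
0.48Y = 3541.44, so Y = 3541.44/0.48 = 7378

Y = 7378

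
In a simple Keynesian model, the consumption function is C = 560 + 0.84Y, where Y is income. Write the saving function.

S = Y − C = Y − (560 + 0.84Y) = -560 + (1 − 0.84)Y

S = -560 + 0.16Y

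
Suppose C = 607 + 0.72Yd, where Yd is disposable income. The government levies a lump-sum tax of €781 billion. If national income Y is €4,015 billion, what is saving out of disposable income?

Yd = Y − T = 4015 − 781 = 3234
C = 607 + 0.72(3234) = 607 + 2328.48 = 2935.48
S = Yd − C = 3234 − 2935.48 = 298.52

S = 298.52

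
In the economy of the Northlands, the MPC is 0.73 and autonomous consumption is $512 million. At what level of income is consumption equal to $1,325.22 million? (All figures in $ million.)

Y = 1114

512 + 0.73Y = 1325.22
0.73Y = 813.22, so Y = 813.22/0.73 = 1114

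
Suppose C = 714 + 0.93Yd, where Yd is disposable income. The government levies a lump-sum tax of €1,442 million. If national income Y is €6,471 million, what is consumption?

Yd = Y − T = 6471 − 1442 = 5029
C = 714 + 0.93(5029) = 714 + 4676.97 = 5390.97

C = 5390.97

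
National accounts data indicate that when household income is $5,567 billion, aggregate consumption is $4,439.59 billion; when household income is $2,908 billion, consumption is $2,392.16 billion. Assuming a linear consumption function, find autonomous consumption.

a = 153

MPC = ΔC/ΔY = (4439.59 − 2392.16)/(5567 − 2908) = 2047.43/2659 = 0.77
a = C − MPC·Y = 2392.16 − 0.77(2908) = 2392.16 − 2239.16 = 153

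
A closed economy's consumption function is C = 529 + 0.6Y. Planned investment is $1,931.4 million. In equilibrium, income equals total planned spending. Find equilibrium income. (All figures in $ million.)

Y = C + I = 529 + 0.6Y + 1931.4
Y − 0.6Y = 2460.4
0.4Y = 2460.4, so Y = 2460.4/0.4 = 6151

Y = 6151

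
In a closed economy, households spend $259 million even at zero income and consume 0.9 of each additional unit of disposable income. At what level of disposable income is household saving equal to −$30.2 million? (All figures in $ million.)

S = Y − C = -259 + 0.1Y
-259 + 0.1Y = -30.2, so 0.1Y = 228.8 and Y = 2288

Y = 2288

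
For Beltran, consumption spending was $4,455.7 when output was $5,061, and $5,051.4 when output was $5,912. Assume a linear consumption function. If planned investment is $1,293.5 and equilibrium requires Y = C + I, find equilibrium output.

Y = 7355

MPC = (5051.4 − 4455.7)/(5912 − 5061) = 595.7/851 = 0.7
a = 4455.7 − 0.7(5061) = 913
Equilibrium: Y = 913 + 0.7Y + 1293.5
0.3Y = 2206.5, so Y = 2206.5/0.3 = 7355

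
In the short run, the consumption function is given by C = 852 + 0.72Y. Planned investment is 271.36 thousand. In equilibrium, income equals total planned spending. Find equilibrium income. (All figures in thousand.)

Y = 4012

Y = C + I = 852 + 0.72Y + 271.36
Y − 0.72Y = 1123.36
0.28Y = 1123.36, so Y = 1123.36/0.28 = 4012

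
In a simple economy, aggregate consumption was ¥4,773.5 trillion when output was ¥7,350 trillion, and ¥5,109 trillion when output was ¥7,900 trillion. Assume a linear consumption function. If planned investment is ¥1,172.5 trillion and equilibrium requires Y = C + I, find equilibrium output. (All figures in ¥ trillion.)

MPC = (5109 − 4773.5)/(7900 − 7350) = 335.5/550 = 0.61
a = 4773.5 − 0.61(7350) = 290
Equilibrium: Y = 290 + 0.61Y + 1172.5
0.39Y = 1462.5, so Y = 1462.5/0.39 = 3750

Y = 3750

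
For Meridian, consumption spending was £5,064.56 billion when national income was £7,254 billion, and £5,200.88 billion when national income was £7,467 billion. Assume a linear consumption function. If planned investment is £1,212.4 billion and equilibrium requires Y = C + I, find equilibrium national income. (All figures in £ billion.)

Y = 4540

MPC = (5200.88 − 5064.56)/(7467 − 7254) = 136.32/213 = 0.64
a = 5064.56 − 0.64(7254) = 422
Equilibrium: Y = 422 + 0.64Y + 1212.4
0.36Y = 1634.4, so Y = 1634.4/0.36 = 4540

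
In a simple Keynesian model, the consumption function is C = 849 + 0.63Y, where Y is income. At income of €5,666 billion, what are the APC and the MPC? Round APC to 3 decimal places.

APC = 0.780; MPC = 0.63

MPC = 0.63 (the slope of the consumption function)
C = 849 + 0.63(5666) = 4418.58, so APC = 4418.58/5666 = 0.780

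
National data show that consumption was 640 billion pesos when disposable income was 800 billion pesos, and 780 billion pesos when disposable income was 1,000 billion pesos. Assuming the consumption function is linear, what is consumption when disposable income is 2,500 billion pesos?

C = 1830

MPC = (780 − 640)/(1000 − 800) = 140/200 = 0.7
a = 640 − 0.7(800) = 640 − 560 = 80
C = 80 + 0.7(2500) = 80 + 1750 = 1830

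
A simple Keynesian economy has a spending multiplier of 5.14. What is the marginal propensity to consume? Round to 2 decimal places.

k = 1/(1 − MPC), so 1 − MPC = 1/k = 1/5.14 = 0.1946
MPC = 1 − 0.1946 = 0.81

MPC = 0.81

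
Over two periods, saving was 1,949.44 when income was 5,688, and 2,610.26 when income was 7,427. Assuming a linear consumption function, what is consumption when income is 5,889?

MPS = ΔS/ΔY = (2610.26 − 1949.44)/(7427 − 5688) = 660.82/1739 = 0.38
MPC = 1 − MPS = 0.62
Autonomous saving = 1949.44 − 0.38(5688) = -212, so a = 212
C = 212 + 0.62(5889) = 212 + 3651.18 = 3863.18

C = 3863.18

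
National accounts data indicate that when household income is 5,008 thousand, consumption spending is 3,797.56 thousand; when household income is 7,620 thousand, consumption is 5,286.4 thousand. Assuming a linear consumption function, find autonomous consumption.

MPC = ΔC/ΔY = (5286.4 − 3797.56)/(7620 − 5008) = 1488.84/2612 = 0.57
a = C − MPC·Y = 3797.56 − 0.57(5008) = 3797.56 − 2854.56 = 943

a = 943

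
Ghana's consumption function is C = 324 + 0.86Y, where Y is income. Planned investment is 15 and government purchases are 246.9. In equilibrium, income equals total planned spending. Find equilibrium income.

Y = C + I + G = 324 + 0.86Y + 15 + 246.9
Y − 0.86Y = 585.9
0.14Y = 585.9, so Y = 585.9/0.14 = 4185

Y = 4185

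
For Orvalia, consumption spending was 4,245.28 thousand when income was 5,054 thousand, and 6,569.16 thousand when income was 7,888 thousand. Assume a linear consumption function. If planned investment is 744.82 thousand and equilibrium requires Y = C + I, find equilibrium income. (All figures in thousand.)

MPC = (6569.16 − 4245.28)/(7888 − 5054) = 2323.88/2834 = 0.82
a = 4245.28 − 0.82(5054) = 101
Equilibrium: Y = 101 + 0.82Y + 744.82
0.18Y = 845.82, so Y = 845.82/0.18 = 4699

Y = 4699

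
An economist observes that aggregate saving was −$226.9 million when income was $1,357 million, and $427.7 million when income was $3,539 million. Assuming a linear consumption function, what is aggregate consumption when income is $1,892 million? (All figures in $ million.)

C = 1958.4

MPS = ΔS/ΔY = (427.7 − (-226.9))/(3539 − 1357) = 654.6/2182 = 0.3
MPC = 1 − MPS = 0.7
Autonomous saving = -226.9 − 0.3(1357) = -634, so a = 634
C = 634 + 0.7(1892) = 634 + 1324.4 = 1958.4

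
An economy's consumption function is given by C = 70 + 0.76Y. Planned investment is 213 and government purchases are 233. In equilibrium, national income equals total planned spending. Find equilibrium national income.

Y = 2150

Y = C + I + G = 70 + 0.76Y + 213 + 233
Y − 0.76Y = 516
0.24Y = 516, so Y = 516/0.24 = 2150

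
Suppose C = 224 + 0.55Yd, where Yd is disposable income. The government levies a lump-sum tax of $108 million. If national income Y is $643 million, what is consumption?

Yd = Y − T = 643 − 108 = 535
C = 224 + 0.55(535) = 224 + 294.25 = 518.25

C = 518.25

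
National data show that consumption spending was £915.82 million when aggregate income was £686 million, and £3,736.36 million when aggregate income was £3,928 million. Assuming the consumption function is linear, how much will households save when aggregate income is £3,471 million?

S = 132.23

MPC = (3736.36 − 915.82)/(3928 − 686) = 2820.54/3242 = 0.87
a = 915.82 − 0.87(686) = 915.82 − 596.82 = 319
C = 319 + 0.87(3471) = 3338.77
S = 3471 − 3338.77 = 132.23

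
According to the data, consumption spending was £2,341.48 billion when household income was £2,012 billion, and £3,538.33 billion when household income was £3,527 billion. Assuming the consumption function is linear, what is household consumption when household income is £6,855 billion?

C = 6167.45

MPC = (3538.33 − 2341.48)/(3527 − 2012) = 1196.85/1515 = 0.79
a = 2341.48 − 0.79(2012) = 2341.48 − 1589.48 = 752
C = 752 + 0.79(6855) = 752 + 5415.45 = 6167.45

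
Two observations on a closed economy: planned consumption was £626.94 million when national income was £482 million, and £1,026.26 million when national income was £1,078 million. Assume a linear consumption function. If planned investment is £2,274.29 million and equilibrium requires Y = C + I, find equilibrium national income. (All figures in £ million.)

MPC = (1026.26 − 626.94)/(1078 − 482) = 399.32/596 = 0.67
a = 626.94 − 0.67(482) = 304
Equilibrium: Y = 304 + 0.67Y + 2274.29
0.33Y = 2578.29, so Y = 2578.29/0.33 = 7813

Y = 7813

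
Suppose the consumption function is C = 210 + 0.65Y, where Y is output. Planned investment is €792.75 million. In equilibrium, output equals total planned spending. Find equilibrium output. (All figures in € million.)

Y = C + I = 210 + 0.65Y + 792.75
Y − 0.65Y = 1002.75
0.35Y = 1002.75, so Y = 1002.75/0.35 = 2865

Y = 2865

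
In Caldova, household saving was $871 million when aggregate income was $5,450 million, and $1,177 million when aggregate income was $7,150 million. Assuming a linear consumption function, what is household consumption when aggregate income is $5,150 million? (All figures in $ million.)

MPS = ΔS/ΔY = (1177 − 871)/(7150 − 5450) = 306/1700 = 0.18
MPC = 1 − MPS = 0.82
Autonomous saving = 871 − 0.18(5450) = -110, so a = 110
C = 110 + 0.82(5150) = 110 + 4223 = 4333

C = 4333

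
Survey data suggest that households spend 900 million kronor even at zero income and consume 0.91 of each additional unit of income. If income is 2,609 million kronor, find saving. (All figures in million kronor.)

C = 900 + 0.91(2609) = 900 + 2374.19 = 3274.19
S = Y − C = 2609 − 3274.19 = -665.19

S = -665.19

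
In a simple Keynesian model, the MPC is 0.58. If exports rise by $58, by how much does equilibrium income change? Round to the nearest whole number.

ΔY ≈ 138

The multiplier is 1/(1 − MPC) = 1/0.42.
ΔY = 58/0.42 = 138.10 ≈ 138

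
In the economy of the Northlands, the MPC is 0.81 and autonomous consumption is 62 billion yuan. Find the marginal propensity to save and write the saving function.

MPS = 0.19; S = -62 + 0.19Y

MPS = 1 − MPC = 1 − 0.81 = 0.19
S = Y − C = -62 + 0.19Y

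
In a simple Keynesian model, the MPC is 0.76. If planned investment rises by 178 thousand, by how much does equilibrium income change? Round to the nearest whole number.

ΔY ≈ 742

The multiplier is 1/(1 − MPC) = 1/0.24.
ΔY = 178/0.24 = 741.67 ≈ 742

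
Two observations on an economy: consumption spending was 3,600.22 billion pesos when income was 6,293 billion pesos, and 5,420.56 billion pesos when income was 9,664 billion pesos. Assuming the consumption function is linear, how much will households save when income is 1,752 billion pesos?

MPC = (5420.56 − 3600.22)/(9664 − 6293) = 1820.34/3371 = 0.54
a = 3600.22 − 0.54(6293) = 3600.22 − 3398.22 = 202
C = 202 + 0.54(1752) = 1148.08
S = 1752 − 1148.08 = 603.92

S = 603.92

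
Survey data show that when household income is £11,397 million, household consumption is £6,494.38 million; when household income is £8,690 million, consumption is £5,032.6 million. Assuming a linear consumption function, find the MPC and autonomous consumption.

MPC = 0.54; a = 340

MPC = ΔC/ΔY = (6494.38 − 5032.6)/(11397 − 8690) = 1461.78/2707 = 0.54
a = C − MPC·Y = 5032.6 − 0.54(8690) = 5032.6 − 4692.6 = 340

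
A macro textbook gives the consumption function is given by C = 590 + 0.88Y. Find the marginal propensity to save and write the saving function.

MPS = 1 − MPC = 1 − 0.88 = 0.12
S = Y − C = -590 + 0.12Y

MPS = 0.12; S = -590 + 0.12Y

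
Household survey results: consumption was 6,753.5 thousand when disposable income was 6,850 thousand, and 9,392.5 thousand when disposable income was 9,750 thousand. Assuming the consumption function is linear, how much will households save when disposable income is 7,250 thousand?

S = 132.5

MPC = (9392.5 − 6753.5)/(9750 − 6850) = 2639/2900 = 0.91
a = 6753.5 − 0.91(6850) = 6753.5 − 6233.5 = 520
C = 520 + 0.91(7250) = 7117.5
S = 7250 − 7117.5 = 132.5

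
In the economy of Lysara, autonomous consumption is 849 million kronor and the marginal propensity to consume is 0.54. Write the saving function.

S = Y − C = Y − (849 + 0.54Y) = -849 + (1 − 0.54)Y

S = -849 + 0.46Y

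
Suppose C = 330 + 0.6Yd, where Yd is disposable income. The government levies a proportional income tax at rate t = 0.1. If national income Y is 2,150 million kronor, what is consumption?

Yd = (1 − 0.1)(2150) = 0.9(2150) = 1935
C = 330 + 0.6(1935) = 330 + 1161 = 1491

C = 1491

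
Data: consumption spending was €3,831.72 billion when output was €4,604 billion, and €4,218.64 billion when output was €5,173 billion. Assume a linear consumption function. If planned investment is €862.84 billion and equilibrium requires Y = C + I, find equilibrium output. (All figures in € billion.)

Y = 4887

MPC = (4218.64 − 3831.72)/(5173 − 4604) = 386.92/569 = 0.68
a = 3831.72 − 0.68(4604) = 701
Equilibrium: Y = 701 + 0.68Y + 862.84
0.32Y = 1563.84, so Y = 1563.84/0.32 = 4887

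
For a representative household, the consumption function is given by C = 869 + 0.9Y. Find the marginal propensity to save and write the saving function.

MPS = 0.1; S = -869 + 0.1Y

MPS = 1 − MPC = 1 − 0.9 = 0.1
S = Y − C = -869 + 0.1Y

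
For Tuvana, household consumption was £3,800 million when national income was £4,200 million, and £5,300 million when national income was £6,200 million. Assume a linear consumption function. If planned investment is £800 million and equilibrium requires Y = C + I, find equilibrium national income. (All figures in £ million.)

MPC = (5300 − 3800)/(6200 − 4200) = 1500/2000 = 0.75
a = 3800 − 0.75(4200) = 650
Equilibrium: Y = 650 + 0.75Y + 800
0.25Y = 1450, so Y = 1450/0.25 = 5800

Y = 5800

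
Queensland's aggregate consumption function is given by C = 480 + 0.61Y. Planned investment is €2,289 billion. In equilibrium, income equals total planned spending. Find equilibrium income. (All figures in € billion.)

Y = C + I = 480 + 0.61Y + 2289
Y − 0.61Y = 2769
0.39Y = 2769, so Y = 2769/0.39 = 7100

Y = 7100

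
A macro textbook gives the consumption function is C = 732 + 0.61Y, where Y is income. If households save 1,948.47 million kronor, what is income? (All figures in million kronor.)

S = Y − C = -732 + 0.39Y
-732 + 0.39Y = 1948.47, so 0.39Y = 2680.47 and Y = 6873

Y = 6873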